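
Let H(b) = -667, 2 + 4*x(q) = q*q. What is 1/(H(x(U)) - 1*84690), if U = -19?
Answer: -1/85357 ≈ -1.1715e-5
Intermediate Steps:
x(q) = -½ + q²/4 (x(q) = -½ + (q*q)/4 = -½ + q²/4)
1/(H(x(U)) - 1*84690) = 1/(-667 - 1*84690) = 1/(-667 - 84690) = 1/(-85357) = -1/85357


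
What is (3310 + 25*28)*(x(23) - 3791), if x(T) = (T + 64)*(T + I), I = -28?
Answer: -16946260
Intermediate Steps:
x(T) = (-28 + T)*(64 + T) (x(T) = (T + 64)*(T - 28) = (64 + T)*(-28 + T) = (-28 + T)*(64 + T))
(3310 + 25*28)*(x(23) - 3791) = (3310 + 25*28)*((-1792 + 23**2 + 36*23) - 3791) = (3310 + 700)*((-1792 + 529 + 828) - 3791) = 4010*(-435 - 3791) = 4010*(-4226) = -16946260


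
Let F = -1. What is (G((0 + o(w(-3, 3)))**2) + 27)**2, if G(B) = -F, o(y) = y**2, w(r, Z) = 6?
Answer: 784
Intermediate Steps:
G(B) = 1 (G(B) = -1*(-1) = 1)
(G((0 + o(w(-3, 3)))**2) + 27)**2 = (1 + 27)**2 = 28**2 = 784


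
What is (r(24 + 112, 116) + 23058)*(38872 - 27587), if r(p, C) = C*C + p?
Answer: 413595250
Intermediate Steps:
r(p, C) = p + C² (r(p, C) = C² + p = p + C²)
(r(24 + 112, 116) + 23058)*(38872 - 27587) = (((24 + 112) + 116²) + 23058)*(38872 - 27587) = ((136 + 13456) + 23058)*11285 = (13592 + 23058)*11285 = 36650*11285 = 413595250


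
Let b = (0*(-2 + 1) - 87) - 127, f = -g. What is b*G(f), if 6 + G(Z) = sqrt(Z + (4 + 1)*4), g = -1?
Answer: 1284 - 214*sqrt(21) ≈ 303.33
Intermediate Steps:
f = 1 (f = -1*(-1) = 1)
G(Z) = -6 + sqrt(20 + Z) (G(Z) = -6 + sqrt(Z + (4 + 1)*4) = -6 + sqrt(Z + 5*4) = -6 + sqrt(Z + 20) = -6 + sqrt(20 + Z))
b = -214 (b = (0*(-1) - 87) - 127 = (0 - 87) - 127 = -87 - 127 = -214)
b*G(f) = -214*(-6 + sqrt(20 + 1)) = -214*(-6 + sqrt(21)) = 1284 - 214*sqrt(21)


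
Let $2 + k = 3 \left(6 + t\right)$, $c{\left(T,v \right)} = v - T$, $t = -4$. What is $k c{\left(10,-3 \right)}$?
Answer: $-52$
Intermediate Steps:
$k = 4$ ($k = -2 + 3 \left(6 - 4\right) = -2 + 3 \cdot 2 = -2 + 6 = 4$)
$k c{\left(10,-3 \right)} = 4 \left(-3 - 10\right) = 4 \left(-13\right) = -52$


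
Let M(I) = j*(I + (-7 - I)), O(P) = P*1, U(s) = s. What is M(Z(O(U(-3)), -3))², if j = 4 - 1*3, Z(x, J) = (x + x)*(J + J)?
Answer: 49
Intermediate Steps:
O(P) = P
Z(x, J) = 4*J*x (Z(x, J) = (2*x)*(2*J) = 4*J*x)
j = 1 (j = 4 - 3 = 1)
M(I) = -7 (M(I) = 1*(I + (-7 - I)) = 1*(-7) = -7)
M(Z(O(U(-3)), -3))² = (-7)² = 49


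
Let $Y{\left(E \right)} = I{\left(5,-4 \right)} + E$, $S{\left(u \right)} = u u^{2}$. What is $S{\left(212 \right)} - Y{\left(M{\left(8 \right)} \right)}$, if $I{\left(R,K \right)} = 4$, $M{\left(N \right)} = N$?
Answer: $9528116$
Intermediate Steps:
$S{\left(u \right)} = u^{3}$
$Y{\left(E \right)} = 4 + E$
$S{\left(212 \right)} - Y{\left(M{\left(8 \right)} \right)} = 212^{3} - \left(4 + 8\right) = 9528128 - 12 = 9528116$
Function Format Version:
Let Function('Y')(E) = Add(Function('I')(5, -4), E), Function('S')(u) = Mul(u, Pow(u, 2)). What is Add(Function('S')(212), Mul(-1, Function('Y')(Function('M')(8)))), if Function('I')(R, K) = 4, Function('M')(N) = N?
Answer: 9528116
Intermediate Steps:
Function('S')(u) = Pow(u, 3)
Function('Y')(E) = Add(4, E)
Add(Function('S')(212), Mul(-1, Function('Y')(Function('M')(8)))) = Add(Pow(212, 3), Mul(-1, Add(4, 8))) = Add(9528128, Mul(-1, 12)) = Add(9528128, -12) = 9528116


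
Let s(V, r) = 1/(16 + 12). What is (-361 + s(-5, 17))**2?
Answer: 102151449/784 ≈ 1.3030e+5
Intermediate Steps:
s(V, r) = 1/28
(-361 + s(-5, 17))**2 = (-361 + 1/28)**2 = (-10107/28)**2 = 102151449/784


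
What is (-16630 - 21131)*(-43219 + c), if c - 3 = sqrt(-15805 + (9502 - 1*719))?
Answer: 1631879376 - 37761*I*sqrt(7022) ≈ 1.6319e+9 - 3.1643e+6*I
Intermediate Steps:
c = 3 + I*sqrt(7022) (c = 3 + sqrt(-15805 + (9502 - 1*719)) = 3 + sqrt(-15805 + (9502 - 719)) = 3 + sqrt(-15805 + 8783) = 3 + sqrt(-7022) = 3 + I*sqrt(7022) ≈ 3.0 + 83.797*I)
(-16630 - 21131)*(-43219 + c) = (-16630 - 21131)*(-43219 + (3 + I*sqrt(7022))) = -37761*(-43216 + I*sqrt(7022)) = 1631879376 - 37761*I*sqrt(7022)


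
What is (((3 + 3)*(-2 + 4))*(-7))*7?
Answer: -588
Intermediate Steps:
(((3 + 3)*(-2 + 4))*(-7))*7 = ((6*2)*(-7))*7 = (12*(-7))*7 = -84*7 = -588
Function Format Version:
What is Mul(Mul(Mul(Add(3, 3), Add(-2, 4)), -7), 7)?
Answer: -588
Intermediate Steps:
Mul(Mul(Mul(Add(3, 3), Add(-2, 4)), -7), 7) = Mul(Mul(Mul(6, 2), -7), 7) = Mul(Mul(12, -7), 7) = Mul(-84, 7) = -588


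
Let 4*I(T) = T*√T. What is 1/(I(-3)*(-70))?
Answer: -2*I*√3/315 ≈ -0.010997*I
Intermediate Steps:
I(T) = T^(3/2)/4 (I(T) = (T*√T)/4 = T^(3/2)/4)
1/(I(-3)*(-70)) = 1/(((-3)^(3/2)/4)*(-70)) = 1/(((-3*I*√3)/4)*(-70)) = 1/(-3*I*√3/4*(-70)) = 1/(105*I*√3/2) = -2*I*√3/315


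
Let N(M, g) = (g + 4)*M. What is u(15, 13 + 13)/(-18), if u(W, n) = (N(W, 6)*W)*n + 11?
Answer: -58511/18 ≈ -3250.6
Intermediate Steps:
N(M, g) = M*(4 + g) (N(M, g) = (4 + g)*M = M*(4 + g))
u(W, n) = 11 + 10*n*W**2 (u(W, n) = ((W*(4 + 6))*W)*n + 11 = ((W*10)*W)*n + 11 = ((10*W)*W)*n + 11 = (10*W**2)*n + 11 = 10*n*W**2 + 11 = 11 + 10*n*W**2)
u(15, 13 + 13)/(-18) = (11 + 10*(13 + 13)*15**2)/(-18) = (11 + 10*26*225)*(-1/18) = (11 + 58500)*(-1/18) = 58511*(-1/18) = -58511/18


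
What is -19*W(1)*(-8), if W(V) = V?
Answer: 152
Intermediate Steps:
-19*W(1)*(-8) = -19*1*(-8) = -19*(-8) = 152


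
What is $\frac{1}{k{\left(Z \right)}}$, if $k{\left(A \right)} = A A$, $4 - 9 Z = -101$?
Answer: $\frac{9}{1225} \approx 0.0073469$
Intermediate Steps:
$Z = \frac{35}{3}$ ($Z = \frac{4}{9} - - \frac{101}{9} = \frac{4}{9} + \frac{101}{9} = \frac{35}{3} \approx 11.667$)
$k{\left(A \right)} = A^{2}$
$\frac{1}{k{\left(Z \right)}} = \frac{1}{\left(\frac{35}{3}\right)^{2}} = \frac{1}{\frac{1225}{9}} = \frac{9}{1225}$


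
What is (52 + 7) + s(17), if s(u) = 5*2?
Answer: 69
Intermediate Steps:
s(u) = 10
(52 + 7) + s(17) = (52 + 7) + 10 = 59 + 10 = 69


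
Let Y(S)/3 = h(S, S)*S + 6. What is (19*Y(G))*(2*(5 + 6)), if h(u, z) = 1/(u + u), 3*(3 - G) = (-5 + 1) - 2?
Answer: 8151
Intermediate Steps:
G = 5 (G = 3 - ((-5 + 1) - 2)/3 = 3 - (-4 - 2)/3 = 3 - 1/3*(-6) = 3 + 2 = 5)
h(u, z) = 1/(2*u)
Y(S) = 39/2 (Y(S) = 3*((1/(2*S))*S + 6) = 3*(1/2 + 6) = 3*(13/2) = 39/2)
(19*Y(G))*(2*(5 + 6)) = (19*(39/2))*(2*(5 + 6)) = 741*(2*11)/2 = (741/2)*22 = 8151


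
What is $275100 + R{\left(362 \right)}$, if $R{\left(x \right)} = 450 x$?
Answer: $438000$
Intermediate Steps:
$275100 + R{\left(362 \right)} = 275100 + 450 \cdot 362 = 275100 + 162900 = 438000$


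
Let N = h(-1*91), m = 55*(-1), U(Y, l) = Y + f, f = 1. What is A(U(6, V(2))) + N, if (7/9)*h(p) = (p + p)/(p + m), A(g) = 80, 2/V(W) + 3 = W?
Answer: 5957/73 ≈ 81.603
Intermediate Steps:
V(W) = 2/(-3 + W)
U(Y, l) = 1 + Y (U(Y, l) = Y + 1 = 1 + Y)
m = -55
h(p) = 18*p/(7*(-55 + p)) (h(p) = 9*((p + p)/(p - 55))/7 = 9*((2*p)/(-55 + p))/7 = 9*(2*p/(-55 + p))/7 = 18*p/(7*(-55 + p)))
N = 117/73 (N = 18*(-1*91)/(7*(-55 - 1*91)) = (18/7)*(-91)/(-55 - 91) = (18/7)*(-91)/(-146) = (18/7)*(-91)*(-1/146) = 117/73 ≈ 1.6027)
A(U(6, V(2))) + N = 80 + 117/73 = 5957/73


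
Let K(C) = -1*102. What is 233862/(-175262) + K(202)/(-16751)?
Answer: -1949772819/1467906881 ≈ -1.3283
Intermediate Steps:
K(C) = -102
233862/(-175262) + K(202)/(-16751) = 233862/(-175262) - 102/(-16751) = 233862*(-1/175262) - 102*(-1/16751) = -116931/87631 + 102/16751 = -1949772819/1467906881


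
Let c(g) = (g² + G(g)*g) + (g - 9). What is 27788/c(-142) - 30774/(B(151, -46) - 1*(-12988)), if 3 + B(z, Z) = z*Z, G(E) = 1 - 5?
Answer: -14107514/3766323 ≈ -3.7457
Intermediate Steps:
G(E) = -4
c(g) = -9 + g² - 3*g (c(g) = (g² - 4*g) + (g - 9) = (g² - 4*g) + (-9 + g) = -9 + g² - 3*g)
B(z, Z) = -3 + Z*z (B(z, Z) = -3 + z*Z = -3 + Z*z)
27788/c(-142) - 30774/(B(151, -46) - 1*(-12988)) = 27788/(-9 + (-142)² - 3*(-142)) - 30774/((-3 - 46*151) - 1*(-12988)) = 27788/(-9 + 20164 + 426) - 30774/((-3 - 6946) + 12988) = 27788/20581 - 30774/(-6949 + 12988) = 27788*(1/20581) - 30774/6039 = 27788/20581 - 30774*1/6039 = 27788/20581 - 10258/2013 = -14107514/3766323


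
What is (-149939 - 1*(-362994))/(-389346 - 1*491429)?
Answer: -42611/176155 ≈ -0.24189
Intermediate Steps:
(-149939 - 1*(-362994))/(-389346 - 1*491429) = (-149939 + 362994)/(-389346 - 491429) = 213055/(-880775) = 213055*(-1/880775) = -42611/176155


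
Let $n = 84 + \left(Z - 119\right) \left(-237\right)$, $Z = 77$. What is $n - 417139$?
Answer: $-407101$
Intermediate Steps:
$n = 10038$ ($n = 84 + \left(77 - 119\right) \left(-237\right) = 84 - -9954 = 84 + 9954 = 10038$)
$n - 417139 = 10038 - 417139 = -407101$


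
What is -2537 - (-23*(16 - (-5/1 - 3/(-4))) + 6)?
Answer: -8309/4 ≈ -2077.3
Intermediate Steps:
-2537 - (-23*(16 - (-5/1 - 3/(-4))) + 6) = -2537 - (-23*(16 - (-5*1 - 3*(-¼))) + 6) = -2537 - (-23*(16 - (-5 + ¾)) + 6) = -2537 - (-23*(16 - 1*(-17/4)) + 6) = -2537 - (-23*(16 + 17/4) + 6) = -2537 - (-23*81/4 + 6) = -2537 - (-1863/4 + 6) = -2537 - 1*(-1839/4) = -2537 + 1839/4 = -8309/4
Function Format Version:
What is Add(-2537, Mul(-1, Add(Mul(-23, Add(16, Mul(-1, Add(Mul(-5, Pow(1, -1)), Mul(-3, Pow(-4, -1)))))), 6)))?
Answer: Rational(-8309, 4) ≈ -2077.3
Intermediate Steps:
Add(-2537, Mul(-1, Add(Mul(-23, Add(16, Mul(-1, Add(Mul(-5, Pow(1, -1)), Mul(-3, Pow(-4, -1)))))), 6))) = Add(-2537, Mul(-1, Add(Mul(-23, Add(16, Mul(-1, Add(Mul(-5, 1), Mul(-3, Rational(-1, 4)))))), 6))) = Add(-2537, Mul(-1, Add(Mul(-23, Add(16, Mul(-1, Add(-5, Rational(3, 4))))), 6))) = Add(-2537, Mul(-1, Add(Mul(-23, Add(16, Mul(-1, Rational(-17, 4)))), 6))) = Add(-2537, Mul(-1, Add(Mul(-23, Add(16, Rational(17, 4))), 6))) = Add(-2537, Mul(-1, Add(Mul(-23, Rational(81, 4)), 6))) = Add(-2537, Mul(-1, Add(Rational(-1863, 4), 6))) = Add(-2537, Mul(-1, Rational(-1839, 4))) = Add(-2537, Rational(1839, 4)) = Rational(-8309, 4)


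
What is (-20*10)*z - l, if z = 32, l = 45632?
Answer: -52032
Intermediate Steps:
(-20*10)*z - l = -20*10*32 - 1*45632 = -200*32 - 45632 = -6400 - 45632 = -52032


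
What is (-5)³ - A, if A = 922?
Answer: -1047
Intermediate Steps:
(-5)³ - A = (-5)³ - 1*922 = -125 - 922 = -1047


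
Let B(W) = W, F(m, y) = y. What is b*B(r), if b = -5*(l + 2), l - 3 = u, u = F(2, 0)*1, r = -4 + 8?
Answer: -100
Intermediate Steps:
r = 4
u = 0 (u = 0*1 = 0)
l = 3 (l = 3 + 0 = 3)
b = -25 (b = -5*(3 + 2) = -5*5 = -25)
b*B(r) = -25*4 = -100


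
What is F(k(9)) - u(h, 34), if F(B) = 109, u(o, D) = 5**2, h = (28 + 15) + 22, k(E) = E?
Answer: 84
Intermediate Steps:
h = 65 (h = 43 + 22 = 65)
u(o, D) = 25
F(k(9)) - u(h, 34) = 109 - 1*25 = 109 - 25 = 84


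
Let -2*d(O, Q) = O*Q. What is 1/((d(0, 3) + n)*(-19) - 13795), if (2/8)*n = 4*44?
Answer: -1/27171 ≈ -3.6804e-5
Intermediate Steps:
n = 704 (n = 4*(4*44) = 4*176 = 704)
d(O, Q) = -O*Q/2
1/((d(0, 3) + n)*(-19) - 13795) = 1/((-½*0*3 + 704)*(-19) - 13795) = 1/((0 + 704)*(-19) - 13795) = 1/(704*(-19) - 13795) = 1/(-13376 - 13795) = 1/(-27171) = -1/27171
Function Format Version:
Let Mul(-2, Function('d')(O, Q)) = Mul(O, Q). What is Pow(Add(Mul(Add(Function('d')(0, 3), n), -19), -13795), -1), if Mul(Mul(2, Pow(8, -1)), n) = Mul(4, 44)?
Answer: Rational(-1, 27171) ≈ -3.6804e-5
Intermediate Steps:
n = 704 (n = Mul(4, Mul(4, 44)) = Mul(4, 176) = 704)
Function('d')(O, Q) = Mul(Rational(-1, 2), O, Q) (Function('d')(O, Q) = Mul(Rational(-1, 2), Mul(O, Q)) = Mul(Rational(-1, 2), O, Q))
Pow(Add(Mul(Add(Function('d')(0, 3), n), -19), -13795), -1) = Pow(Add(Mul(Add(Mul(Rational(-1, 2), 0, 3), 704), -19), -13795), -1) = Pow(Add(Mul(Add(0, 704), -19), -13795), -1) = Pow(Add(Mul(704, -19), -13795), -1) = Pow(Add(-13376, -13795), -1) = Pow(-27171, -1) = Rational(-1, 27171)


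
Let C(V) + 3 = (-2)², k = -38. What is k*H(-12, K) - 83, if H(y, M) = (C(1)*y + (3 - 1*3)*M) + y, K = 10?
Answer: 829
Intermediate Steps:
C(V) = 1 (C(V) = -3 + (-2)² = -3 + 4 = 1)
H(y, M) = 2*y (H(y, M) = (1*y + (3 - 1*3)*M) + y = (y + (3 - 3)*M) + y = (y + 0*M) + y = (y + 0) + y = y + y = 2*y)
k*H(-12, K) - 83 = -76*(-12) - 83 = -38*(-24) - 83 = 912 - 83 = 829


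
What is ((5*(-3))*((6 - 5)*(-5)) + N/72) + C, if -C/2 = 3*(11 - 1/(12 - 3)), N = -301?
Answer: 395/72 ≈ 5.4861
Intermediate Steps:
C = -196/3 (C = -6*(11 - 1/(12 - 3)) = -6*(11 - 1/9) = -6*(11 - 1*⅑) = -6*(11 - ⅑) = -6*98/9 = -2*98/3 = -196/3 ≈ -65.333)
((5*(-3))*((6 - 5)*(-5)) + N/72) + C = ((5*(-3))*((6 - 5)*(-5)) - 301/72) - 196/3 = (-15*(-5) - 301*1/72) - 196/3 = (-15*(-5) - 301/72) - 196/3 = (75 - 301/72) - 196/3 = 5099/72 - 196/3 = 395/72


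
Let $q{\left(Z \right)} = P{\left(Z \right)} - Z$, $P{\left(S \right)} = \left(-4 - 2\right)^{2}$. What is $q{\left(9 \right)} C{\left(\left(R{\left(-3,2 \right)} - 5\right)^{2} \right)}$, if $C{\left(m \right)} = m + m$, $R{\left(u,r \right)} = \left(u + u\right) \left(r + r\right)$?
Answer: $45414$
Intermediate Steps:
$R{\left(u,r \right)} = 4 r u$ ($R{\left(u,r \right)} = 2 u 2 r = 4 r u$)
$P{\left(S \right)} = 36$ ($P{\left(S \right)} = \left(-6\right)^{2} = 36$)
$C{\left(m \right)} = 2 m$
$q{\left(Z \right)} = 36 - Z$
$q{\left(9 \right)} C{\left(\left(R{\left(-3,2 \right)} - 5\right)^{2} \right)} = \left(36 - 9\right) 2 \left(4 \cdot 2 \left(-3\right) - 5\right)^{2} = \left(36 - 9\right) 2 \left(-24 - 5\right)^{2} = 27 \cdot 2 \left(-29\right)^{2} = 27 \cdot 2 \cdot 841 = 27 \cdot 1682 = 45414$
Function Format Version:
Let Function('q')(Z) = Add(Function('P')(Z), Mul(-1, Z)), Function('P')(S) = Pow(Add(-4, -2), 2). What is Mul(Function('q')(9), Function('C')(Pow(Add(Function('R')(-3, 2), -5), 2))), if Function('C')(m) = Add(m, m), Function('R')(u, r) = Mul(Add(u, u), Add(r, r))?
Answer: 45414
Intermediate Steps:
Function('R')(u, r) = Mul(4, r, u) (Function('R')(u, r) = Mul(Mul(2, u), Mul(2, r)) = Mul(4, r, u))
Function('P')(S) = 36 (Function('P')(S) = Pow(-6, 2) = 36)
Function('C')(m) = Mul(2, m)
Function('q')(Z) = Add(36, Mul(-1, Z))
Mul(Function('q')(9), Function('C')(Pow(Add(Function('R')(-3, 2), -5), 2))) = Mul(Add(36, Mul(-1, 9)), Mul(2, Pow(Add(Mul(4, 2, -3), -5), 2))) = Mul(Add(36, -9), Mul(2, Pow(Add(-24, -5), 2))) = Mul(27, Mul(2, Pow(-29, 2))) = Mul(27, Mul(2, 841)) = Mul(27, 1682) = 45414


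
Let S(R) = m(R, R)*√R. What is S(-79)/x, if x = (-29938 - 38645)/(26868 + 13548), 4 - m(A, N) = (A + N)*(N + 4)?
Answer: 159589312*I*√79/22861 ≈ 62047.0*I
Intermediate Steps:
m(A, N) = 4 - (4 + N)*(A + N) (m(A, N) = 4 - (A + N)*(N + 4) = 4 - (A + N)*(4 + N) = 4 - (4 + N)*(A + N))
S(R) = √R*(4 - 8*R - 2*R²) (S(R) = (4 - R² - 4*R - 4*R - R*R)*√R = (4 - R² - 4*R - 4*R - R²)*√R = (4 - 8*R - 2*R²)*√R = √R*(4 - 8*R - 2*R²))
x = -22861/13472 (x = -68583/40416 = -68583*1/40416 = -22861/13472 ≈ -1.6969)
S(-79)/x = (2*√(-79)*(2 - 1*(-79)² - 4*(-79)))/(-22861/13472) = (2*(I*√79)*(2 - 1*6241 + 316))*(-13472/22861) = (2*(I*√79)*(2 - 6241 + 316))*(-13472/22861) = (2*(I*√79)*(-5923))*(-13472/22861) = -11846*I*√79*(-13472/22861) = 159589312*I*√79/22861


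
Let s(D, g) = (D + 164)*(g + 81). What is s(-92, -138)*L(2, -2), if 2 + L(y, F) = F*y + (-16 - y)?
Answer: 98496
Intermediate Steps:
L(y, F) = -18 - y + F*y (L(y, F) = -2 + (F*y + (-16 - y)) = -2 + (-16 - y + F*y) = -18 - y + F*y)
s(D, g) = (81 + g)*(164 + D) (s(D, g) = (164 + D)*(81 + g) = (81 + g)*(164 + D))
s(-92, -138)*L(2, -2) = (13284 + 81*(-92) + 164*(-138) - 92*(-138))*(-18 - 1*2 - 2*2) = (13284 - 7452 - 22632 + 12696)*(-18 - 2 - 4) = -4104*(-24) = 98496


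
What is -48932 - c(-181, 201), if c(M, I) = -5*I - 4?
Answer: -47923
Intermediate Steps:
c(M, I) = -4 - 5*I
-48932 - c(-181, 201) = -48932 - (-4 - 5*201) = -48932 - (-4 - 1005) = -48932 - 1*(-1009) = -48932 + 1009 = -47923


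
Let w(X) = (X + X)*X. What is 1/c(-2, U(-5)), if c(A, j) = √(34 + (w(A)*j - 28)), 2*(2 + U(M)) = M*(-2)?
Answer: √30/30 ≈ 0.18257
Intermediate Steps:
w(X) = 2*X² (w(X) = (2*X)*X = 2*X²)
U(M) = -2 - M (U(M) = -2 + (M*(-2))/2 = -2 + (-2*M)/2 = -2 - M)
c(A, j) = √(6 + 2*j*A²) (c(A, j) = √(34 + ((2*A²)*j - 28)) = √(34 + (2*j*A² - 28)) = √(34 + (-28 + 2*j*A²)) = √(6 + 2*j*A²))
1/c(-2, U(-5)) = 1/(√(6 + 2*(-2 - 1*(-5))*(-2)²)) = 1/(√(6 + 2*(-2 + 5)*4)) = 1/(√(6 + 2*3*4)) = 1/(√(6 + 24)) = 1/(√30) = √30/30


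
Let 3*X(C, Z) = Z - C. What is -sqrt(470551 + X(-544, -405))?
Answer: -4*sqrt(264711)/3 ≈ -686.00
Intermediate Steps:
X(C, Z) = -C/3 + Z/3 (X(C, Z) = (Z - C)/3 = -C/3 + Z/3)
-sqrt(470551 + X(-544, -405)) = -sqrt(470551 + (-1/3*(-544) + (1/3)*(-405))) = -sqrt(470551 + (544/3 - 135)) = -sqrt(470551 + 139/3) = -sqrt(1411792/3) = -4*sqrt(264711)/3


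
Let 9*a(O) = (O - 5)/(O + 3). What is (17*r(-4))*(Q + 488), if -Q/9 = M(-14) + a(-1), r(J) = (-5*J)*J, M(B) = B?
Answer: -839120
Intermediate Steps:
a(O) = (-5 + O)/(9*(3 + O)) (a(O) = ((O - 5)/(O + 3))/9 = ((-5 + O)/(3 + O))/9 = (-5 + O)/(9*(3 + O)))
r(J) = -5*J**2
Q = 129 (Q = -9*(-14 + (-5 - 1)/(9*(3 - 1))) = -9*(-14 + (1/9)*(-6)/2) = -9*(-14 + (1/9)*(1/2)*(-6)) = -9*(-14 - 1/3) = -9*(-43/3) = 129)
(17*r(-4))*(Q + 488) = (17*(-5*(-4)**2))*(129 + 488) = (17*(-5*16))*617 = (17*(-80))*617 = -1360*617 = -839120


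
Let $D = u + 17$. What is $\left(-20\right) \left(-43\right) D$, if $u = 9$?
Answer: $22360$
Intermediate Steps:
$D = 26$ ($D = 9 + 17 = 26$)
$\left(-20\right) \left(-43\right) D = \left(-20\right) \left(-43\right) 26 = 860 \cdot 26 = 22360$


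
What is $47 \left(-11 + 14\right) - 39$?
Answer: $102$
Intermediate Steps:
$47 \left(-11 + 14\right) - 39 = 47 \cdot 3 - 39 = 141 - 39 = 102$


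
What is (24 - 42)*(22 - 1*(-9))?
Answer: -558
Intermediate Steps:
(24 - 42)*(22 - 1*(-9)) = -18*(22 + 9) = -18*31 = -558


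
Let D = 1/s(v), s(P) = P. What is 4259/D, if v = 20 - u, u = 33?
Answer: -55367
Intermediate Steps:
v = -13 (v = 20 - 1*33 = 20 - 33 = -13)
D = -1/13 (D = 1/(-13) = -1/13 ≈ -0.076923)
4259/D = 4259/(-1/13) = 4259*(-13) = -55367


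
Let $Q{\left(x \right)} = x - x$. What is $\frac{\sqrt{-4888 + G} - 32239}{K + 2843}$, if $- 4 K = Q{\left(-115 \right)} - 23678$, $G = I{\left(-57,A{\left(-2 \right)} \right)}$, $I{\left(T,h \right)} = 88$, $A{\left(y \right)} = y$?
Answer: $- \frac{64478}{17525} + \frac{16 i \sqrt{3}}{3505} \approx -3.6792 + 0.0079066 i$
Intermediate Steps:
$Q{\left(x \right)} = 0$
$G = 88$
$K = \frac{11839}{2}$ ($K = - \frac{0 - 23678}{4} = \left(- \frac{1}{4}\right) \left(-23678\right) = \frac{11839}{2} \approx 5919.5$)
$\frac{\sqrt{-4888 + G} - 32239}{K + 2843} = \frac{\sqrt{-4888 + 88} - 32239}{\frac{11839}{2} + 2843} = \frac{\sqrt{-4800} - 32239}{\frac{17525}{2}} = \left(40 i \sqrt{3} - 32239\right) \frac{2}{17525} = \left(-32239 + 40 i \sqrt{3}\right) \frac{2}{17525} = - \frac{64478}{17525} + \frac{16 i \sqrt{3}}{3505}$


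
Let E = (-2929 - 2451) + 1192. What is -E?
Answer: 4188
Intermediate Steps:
E = -4188 (E = -5380 + 1192 = -4188)
-E = -1*(-4188) = 4188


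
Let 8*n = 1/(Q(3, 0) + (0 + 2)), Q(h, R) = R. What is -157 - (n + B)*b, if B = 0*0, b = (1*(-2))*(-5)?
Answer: -1261/8 ≈ -157.63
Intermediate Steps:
b = 10 (b = -2*(-5) = 10)
B = 0
n = 1/16 (n = 1/(8*(0 + (0 + 2))) = 1/(8*(0 + 2)) = (⅛)/2 = (⅛)*(½) = 1/16 ≈ 0.062500)
-157 - (n + B)*b = -157 - (1/16 + 0)*10 = -157 - 10/16 = -157 - 1*5/8 = -157 - 5/8 = -1261/8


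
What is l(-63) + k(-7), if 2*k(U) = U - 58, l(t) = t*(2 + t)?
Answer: 7621/2 ≈ 3810.5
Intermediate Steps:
k(U) = -29 + U/2 (k(U) = (U - 58)/2 = (-58 + U)/2 = -29 + U/2)
l(-63) + k(-7) = -63*(2 - 63) + (-29 + (½)*(-7)) = -63*(-61) + (-29 - 7/2) = 3843 - 65/2 = 7621/2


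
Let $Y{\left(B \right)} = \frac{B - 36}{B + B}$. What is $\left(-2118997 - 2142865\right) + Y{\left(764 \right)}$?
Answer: $- \frac{814015551}{191} \approx -4.2619 \cdot 10^{6}$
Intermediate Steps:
$Y{\left(B \right)} = \frac{-36 + B}{2 B}$
$\left(-2118997 - 2142865\right) + Y{\left(764 \right)} = \left(-2118997 - 2142865\right) + \frac{-36 + 764}{2 \cdot 764} = \left(-2118997 - 2142865\right) + \frac{1}{2} \cdot \frac{1}{764} \cdot 728 = -4261862 + \frac{91}{191} = - \frac{814015551}{191}$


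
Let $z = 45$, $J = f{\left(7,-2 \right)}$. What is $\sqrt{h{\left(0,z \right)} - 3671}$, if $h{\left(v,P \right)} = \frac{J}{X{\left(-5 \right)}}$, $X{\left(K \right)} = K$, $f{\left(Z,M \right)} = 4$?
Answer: $\frac{i \sqrt{91795}}{5} \approx 60.595 i$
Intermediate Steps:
$J = 4$
$h{\left(v,P \right)} = - \frac{4}{5}$ ($h{\left(v,P \right)} = \frac{4}{-5} = 4 \left(- \frac{1}{5}\right) = - \frac{4}{5}$)
$\sqrt{h{\left(0,z \right)} - 3671} = \sqrt{- \frac{4}{5} - 3671} = \sqrt{- \frac{18359}{5}} = \frac{i \sqrt{91795}}{5}$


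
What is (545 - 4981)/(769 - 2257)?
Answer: 1109/372 ≈ 2.9812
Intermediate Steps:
(545 - 4981)/(769 - 2257) = -4436/(-1488) = -4436*(-1/1488) = 1109/372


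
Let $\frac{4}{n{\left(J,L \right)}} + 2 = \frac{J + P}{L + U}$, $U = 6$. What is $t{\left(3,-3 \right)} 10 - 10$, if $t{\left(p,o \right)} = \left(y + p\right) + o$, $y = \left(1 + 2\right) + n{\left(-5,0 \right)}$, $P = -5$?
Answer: $\frac{100}{11} \approx 9.0909$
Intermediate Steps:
$n{\left(J,L \right)} = \frac{4}{-2 + \frac{-5 + J}{6 + L}}$ ($n{\left(J,L \right)} = \frac{4}{-2 + \frac{J - 5}{L + 6}} = \frac{4}{-2 + \frac{-5 + J}{6 + L}}$)
$y = \frac{21}{11}$ ($y = \left(1 + 2\right) + \frac{4 \left(6 + 0\right)}{-17 - 5 - 0} = 3 + 4 \frac{1}{-17 - 5 + 0} \cdot 6 = 3 + 4 \frac{1}{-22} \cdot 6 = 3 + 4 \left(- \frac{1}{22}\right) 6 = 3 - \frac{12}{11} = \frac{21}{11} \approx 1.9091$)
$t{\left(p,o \right)} = \frac{21}{11} + o + p$ ($t{\left(p,o \right)} = \left(\frac{21}{11} + p\right) + o = \frac{21}{11} + o + p$)
$t{\left(3,-3 \right)} 10 - 10 = \left(\frac{21}{11} - 3 + 3\right) 10 - 10 = \frac{21}{11} \cdot 10 - 10 = \frac{210}{11} - 10 = \frac{100}{11}$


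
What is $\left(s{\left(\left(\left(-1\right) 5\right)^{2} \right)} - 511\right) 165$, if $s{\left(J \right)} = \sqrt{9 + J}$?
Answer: $-84315 + 165 \sqrt{34} \approx -83353.0$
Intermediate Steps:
$\left(s{\left(\left(\left(-1\right) 5\right)^{2} \right)} - 511\right) 165 = \left(\sqrt{9 + \left(\left(-1\right) 5\right)^{2}} - 511\right) 165 = \left(\sqrt{9 + \left(-5\right)^{2}} - 511\right) 165 = \left(\sqrt{9 + 25} - 511\right) 165 = \left(\sqrt{34} - 511\right) 165 = \left(-511 + \sqrt{34}\right) 165 = -84315 + 165 \sqrt{34}$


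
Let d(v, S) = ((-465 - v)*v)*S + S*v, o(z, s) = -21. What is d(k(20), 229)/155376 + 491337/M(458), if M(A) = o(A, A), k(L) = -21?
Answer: -1211067295/51792 ≈ -23383.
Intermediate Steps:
M(A) = -21
d(v, S) = S*v + S*v*(-465 - v) (d(v, S) = (v*(-465 - v))*S + S*v = S*v*(-465 - v) + S*v = S*v + S*v*(-465 - v))
d(k(20), 229)/155376 + 491337/M(458) = -1*229*(-21)*(464 - 21)/155376 + 491337/(-21) = -1*229*(-21)*443*(1/155376) + 491337*(-1/21) = 2130387*(1/155376) - 23397 = 710129/51792 - 23397 = -1211067295/51792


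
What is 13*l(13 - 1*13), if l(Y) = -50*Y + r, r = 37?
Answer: 481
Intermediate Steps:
l(Y) = 37 - 50*Y (l(Y) = -50*Y + 37 = 37 - 50*Y)
13*l(13 - 1*13) = 13*(37 - 50*(13 - 1*13)) = 13*(37 - 50*(13 - 13)) = 13*(37 - 50*0) = 13*(37 + 0) = 13*37 = 481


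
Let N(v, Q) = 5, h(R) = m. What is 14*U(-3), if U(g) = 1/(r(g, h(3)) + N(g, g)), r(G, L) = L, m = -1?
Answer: 7/2 ≈ 3.5000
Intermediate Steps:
h(R) = -1
U(g) = ¼ (U(g) = 1/(-1 + 5) = 1/4 = ¼)
14*U(-3) = 14*(¼) = 7/2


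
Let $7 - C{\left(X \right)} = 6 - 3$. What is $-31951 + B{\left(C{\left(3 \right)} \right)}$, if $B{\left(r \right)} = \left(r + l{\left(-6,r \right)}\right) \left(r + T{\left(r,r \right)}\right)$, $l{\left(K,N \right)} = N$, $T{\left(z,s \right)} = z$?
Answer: $-31887$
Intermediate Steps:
$C{\left(X \right)} = 4$ ($C{\left(X \right)} = 7 - \left(6 - 3\right) = 7 - 3 = 4$)
$B{\left(r \right)} = 4 r^{2}$ ($B{\left(r \right)} = \left(r + r\right) \left(r + r\right) = 2 r 2 r = 4 r^{2}$)
$-31951 + B{\left(C{\left(3 \right)} \right)} = -31951 + 4 \cdot 4^{2} = -31951 + 4 \cdot 16 = -31951 + 64 = -31887$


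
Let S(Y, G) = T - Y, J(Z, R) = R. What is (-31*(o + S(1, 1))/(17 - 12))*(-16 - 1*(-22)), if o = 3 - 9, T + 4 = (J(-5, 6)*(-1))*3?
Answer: 5394/5 ≈ 1078.8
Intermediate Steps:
T = -22 (T = -4 + (6*(-1))*3 = -4 - 6*3 = -4 - 18 = -22)
o = -6
S(Y, G) = -22 - Y
(-31*(o + S(1, 1))/(17 - 12))*(-16 - 1*(-22)) = (-31*(-6 + (-22 - 1*1))/(17 - 12))*(-16 - 1*(-22)) = (-31*(-6 + (-22 - 1))/5)*(-16 + 22) = -31*(-6 - 23)/5*6 = -(-899)/5*6 = -31*(-29/5)*6 = (899/5)*6 = 5394/5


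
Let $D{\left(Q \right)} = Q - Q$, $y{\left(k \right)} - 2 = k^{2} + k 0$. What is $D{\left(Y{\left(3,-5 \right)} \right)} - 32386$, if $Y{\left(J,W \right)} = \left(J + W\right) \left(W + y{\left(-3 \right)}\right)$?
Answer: $-32386$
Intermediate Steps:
$y{\left(k \right)} = 2 + k^{2}$ ($y{\left(k \right)} = 2 + \left(k^{2} + k 0\right) = 2 + \left(k^{2} + 0\right) = 2 + k^{2}$)
$Y{\left(J,W \right)} = \left(11 + W\right) \left(J + W\right)$ ($Y{\left(J,W \right)} = \left(J + W\right) \left(W + \left(2 + \left(-3\right)^{2}\right)\right) = \left(J + W\right) \left(W + \left(2 + 9\right)\right) = \left(J + W\right) \left(W + 11\right) = \left(J + W\right) \left(11 + W\right) = \left(11 + W\right) \left(J + W\right)$)
$D{\left(Q \right)} = 0$
$D{\left(Y{\left(3,-5 \right)} \right)} - 32386 = 0 - 32386 = -32386$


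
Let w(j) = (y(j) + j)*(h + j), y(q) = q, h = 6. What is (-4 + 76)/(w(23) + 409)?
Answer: 24/581 ≈ 0.041308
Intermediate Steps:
w(j) = 2*j*(6 + j) (w(j) = (j + j)*(6 + j) = (2*j)*(6 + j) = 2*j*(6 + j))
(-4 + 76)/(w(23) + 409) = (-4 + 76)/(2*23*(6 + 23) + 409) = 72/(2*23*29 + 409) = 72/(1334 + 409) = 72/1743 = 72*(1/1743) = 24/581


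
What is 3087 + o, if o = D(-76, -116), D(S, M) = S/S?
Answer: 3088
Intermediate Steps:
D(S, M) = 1
o = 1
3087 + o = 3087 + 1 = 3088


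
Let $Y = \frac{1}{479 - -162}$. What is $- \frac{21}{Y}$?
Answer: $-13461$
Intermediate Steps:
$Y = \frac{1}{641}$ ($Y = \frac{1}{479 + 162} = \frac{1}{641} \approx 0.0015601$)
$- \frac{21}{Y} = - 21 \frac{1}{\frac{1}{641}} = \left(-21\right) 641 = -13461$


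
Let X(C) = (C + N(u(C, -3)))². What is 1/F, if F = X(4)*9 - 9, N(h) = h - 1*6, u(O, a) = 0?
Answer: 1/27 ≈ 0.037037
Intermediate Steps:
N(h) = -6 + h (N(h) = h - 6 = -6 + h)
X(C) = (-6 + C)² (X(C) = (C + (-6 + 0))² = (C - 6)² = (-6 + C)²)
F = 27 (F = (-6 + 4)²*9 - 9 = (-2)²*9 - 9 = 4*9 - 9 = 36 - 9 = 27)
1/F = 1/27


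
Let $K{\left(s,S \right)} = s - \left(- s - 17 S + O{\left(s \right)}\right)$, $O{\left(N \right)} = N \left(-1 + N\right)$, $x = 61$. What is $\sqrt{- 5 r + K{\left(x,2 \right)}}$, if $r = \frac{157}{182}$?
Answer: $\frac{i \sqrt{116209366}}{182} \approx 59.231 i$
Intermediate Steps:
$r = \frac{157}{182}$ ($r = 157 \cdot \frac{1}{182} = \frac{157}{182} \approx 0.86264$)
$K{\left(s,S \right)} = 2 s + 17 S - s \left(-1 + s\right)$ ($K{\left(s,S \right)} = s - \left(- s - 17 S + s \left(-1 + s\right)\right) = s + \left(s + \left(17 S - s \left(-1 + s\right)\right)\right) = s + \left(s + 17 S - s \left(-1 + s\right)\right) = 2 s + 17 S - s \left(-1 + s\right)$)
$\sqrt{- 5 r + K{\left(x,2 \right)}} = \sqrt{\left(-5\right) \frac{157}{182} + \left(- 61^{2} + 3 \cdot 61 + 17 \cdot 2\right)} = \sqrt{- \frac{785}{182} + \left(\left(-1\right) 3721 + 183 + 34\right)} = \sqrt{- \frac{785}{182} + \left(-3721 + 183 + 34\right)} = \sqrt{- \frac{785}{182} - 3504} = \sqrt{- \frac{638513}{182}} = \frac{i \sqrt{116209366}}{182}$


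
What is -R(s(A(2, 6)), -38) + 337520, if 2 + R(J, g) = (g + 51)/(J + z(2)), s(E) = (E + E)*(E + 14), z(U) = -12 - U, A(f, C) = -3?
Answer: 27001773/80 ≈ 3.3752e+5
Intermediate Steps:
s(E) = 2*E*(14 + E) (s(E) = (2*E)*(14 + E) = 2*E*(14 + E))
R(J, g) = -2 + (51 + g)/(-14 + J) (R(J, g) = -2 + (g + 51)/(J + (-12 - 1*2)) = -2 + (51 + g)/(J + (-12 - 2)) = -2 + (51 + g)/(J - 14) = -2 + (51 + g)/(-14 + J))
-R(s(A(2, 6)), -38) + 337520 = -(79 - 38 - 4*(-3)*(14 - 3))/(-14 + 2*(-3)*(14 - 3)) + 337520 = -(79 - 38 - 4*(-3)*11)/(-14 + 2*(-3)*11) + 337520 = -(79 - 38 - 2*(-66))/(-14 - 66) + 337520 = -(79 - 38 + 132)/(-80) + 337520 = -(-1)*173/80 + 337520 = -1*(-173/80) + 337520 = 173/80 + 337520 = 27001773/80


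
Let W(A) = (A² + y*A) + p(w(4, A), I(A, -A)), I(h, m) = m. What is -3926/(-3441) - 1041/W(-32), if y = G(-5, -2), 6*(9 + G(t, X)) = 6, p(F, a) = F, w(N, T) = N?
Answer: 486301/1472748 ≈ 0.33020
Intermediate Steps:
G(t, X) = -8 (G(t, X) = -9 + (⅙)*6 = -9 + 1 = -8)
y = -8
W(A) = 4 + A² - 8*A (W(A) = (A² - 8*A) + 4 = 4 + A² - 8*A)
-3926/(-3441) - 1041/W(-32) = -3926/(-3441) - 1041/(4 + (-32)² - 8*(-32)) = -3926*(-1/3441) - 1041/(4 + 1024 + 256) = 3926/3441 - 1041/1284 = 3926/3441 - 1041*1/1284 = 3926/3441 - 347/428 = 486301/1472748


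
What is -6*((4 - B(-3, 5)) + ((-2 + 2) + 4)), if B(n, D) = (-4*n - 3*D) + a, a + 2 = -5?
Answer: -108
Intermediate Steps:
a = -7 (a = -2 - 5 = -7)
B(n, D) = -7 - 4*n - 3*D (B(n, D) = (-4*n - 3*D) - 7 = -7 - 4*n - 3*D)
-6*((4 - B(-3, 5)) + ((-2 + 2) + 4)) = -6*((4 - (-7 - 4*(-3) - 3*5)) + ((-2 + 2) + 4)) = -6*((4 - (-7 + 12 - 15)) + (0 + 4)) = -6*((4 - 1*(-10)) + 4) = -6*((4 + 10) + 4) = -6*(14 + 4) = -6*18 = -108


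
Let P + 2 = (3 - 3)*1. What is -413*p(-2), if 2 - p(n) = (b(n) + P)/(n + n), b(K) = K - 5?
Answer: 413/4 ≈ 103.25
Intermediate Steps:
P = -2 (P = -2 + (3 - 3)*1 = -2 + 0*1 = -2 + 0 = -2)
b(K) = -5 + K
p(n) = 2 - (-7 + n)/(2*n) (p(n) = 2 - ((-5 + n) - 2)/(n + n) = 2 - (-7 + n)/(2*n))
-413*p(-2) = -413*(7 + 3*(-2))/(2*(-2)) = -413*(-1)*(7 - 6)/(2*2) = -413*(-1)/(2*2) = -413*(-1/4) = 413/4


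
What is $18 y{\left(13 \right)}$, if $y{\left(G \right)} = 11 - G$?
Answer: $-36$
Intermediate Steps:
$18 y{\left(13 \right)} = 18 \left(11 - 13\right) = 18 \left(-2\right) = -36$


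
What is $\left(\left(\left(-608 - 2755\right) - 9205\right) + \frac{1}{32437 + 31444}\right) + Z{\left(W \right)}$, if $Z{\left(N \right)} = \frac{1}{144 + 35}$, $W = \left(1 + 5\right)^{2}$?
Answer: $- \frac{143711232972}{11434699} \approx -12568.0$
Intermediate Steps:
$W = 36$ ($W = 6^{2} = 36$)
$Z{\left(N \right)} = \frac{1}{179}$
$\left(\left(\left(-608 - 2755\right) - 9205\right) + \frac{1}{32437 + 31444}\right) + Z{\left(W \right)} = \left(\left(\left(-608 - 2755\right) - 9205\right) + \frac{1}{32437 + 31444}\right) + \frac{1}{179} = \left(\left(-3363 - 9205\right) + \frac{1}{63881}\right) + \frac{1}{179} = \left(-12568 + \frac{1}{63881}\right) + \frac{1}{179} = - \frac{802856407}{63881} + \frac{1}{179} = - \frac{143711232972}{11434699}$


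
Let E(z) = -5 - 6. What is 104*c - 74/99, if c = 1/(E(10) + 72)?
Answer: 5782/6039 ≈ 0.95744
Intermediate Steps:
E(z) = -11
c = 1/61 (c = 1/(-11 + 72) = 1/61 ≈ 0.016393)
104*c - 74/99 = 104*(1/61) - 74/99 = 104/61 - 74*1/99 = 104/61 - 74/99 = 5782/6039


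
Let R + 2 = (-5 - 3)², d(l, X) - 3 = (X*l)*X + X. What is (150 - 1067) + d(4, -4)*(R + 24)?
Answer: 4501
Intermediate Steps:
d(l, X) = 3 + X + l*X² (d(l, X) = 3 + ((X*l)*X + X) = 3 + (l*X² + X) = 3 + (X + l*X²) = 3 + X + l*X²)
R = 62 (R = -2 + (-5 - 3)² = -2 + (-8)² = -2 + 64 = 62)
(150 - 1067) + d(4, -4)*(R + 24) = (150 - 1067) + (3 - 4 + 4*(-4)²)*(62 + 24) = -917 + (3 - 4 + 4*16)*86 = -917 + (3 - 4 + 64)*86 = -917 + 63*86 = -917 + 5418 = 4501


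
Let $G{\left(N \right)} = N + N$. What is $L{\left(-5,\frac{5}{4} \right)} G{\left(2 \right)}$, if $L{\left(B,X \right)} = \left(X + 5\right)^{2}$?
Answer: $\frac{625}{4} \approx 156.25$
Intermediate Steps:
$G{\left(N \right)} = 2 N$
$L{\left(B,X \right)} = \left(5 + X\right)^{2}$
$L{\left(-5,\frac{5}{4} \right)} G{\left(2 \right)} = \left(5 + \frac{5}{4}\right)^{2} \cdot 2 \cdot 2 = \left(5 + 5 \cdot \frac{1}{4}\right)^{2} \cdot 4 = \left(5 + \frac{5}{4}\right)^{2} \cdot 4 = \left(\frac{25}{4}\right)^{2} \cdot 4 = \frac{625}{16} \cdot 4 = \frac{625}{4}$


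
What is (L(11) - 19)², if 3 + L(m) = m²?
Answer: 9801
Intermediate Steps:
L(m) = -3 + m²
(L(11) - 19)² = ((-3 + 11²) - 19)² = ((-3 + 121) - 19)² = (118 - 19)² = 99² = 9801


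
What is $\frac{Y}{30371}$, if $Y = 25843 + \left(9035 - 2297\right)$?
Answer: $\frac{32581}{30371} \approx 1.0728$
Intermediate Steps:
$Y = 32581$ ($Y = 25843 + 6738 = 32581$)
$\frac{Y}{30371} = \frac{32581}{30371}$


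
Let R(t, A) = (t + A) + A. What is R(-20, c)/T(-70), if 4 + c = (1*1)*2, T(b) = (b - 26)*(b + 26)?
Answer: -1/176 ≈ -0.0056818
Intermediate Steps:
T(b) = (-26 + b)*(26 + b)
c = -2 (c = -4 + (1*1)*2 = -4 + 1*2 = -4 + 2 = -2)
R(t, A) = t + 2*A (R(t, A) = (A + t) + A = t + 2*A)
R(-20, c)/T(-70) = (-20 + 2*(-2))/(-676 + (-70)²) = (-20 - 4)/(-676 + 4900) = -24/4224 = -24*1/4224 = -1/176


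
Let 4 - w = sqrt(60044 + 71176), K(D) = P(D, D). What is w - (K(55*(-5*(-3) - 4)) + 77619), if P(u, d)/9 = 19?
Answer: -77786 - 162*sqrt(5) ≈ -78148.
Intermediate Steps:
P(u, d) = 171 (P(u, d) = 9*19 = 171)
K(D) = 171
w = 4 - 162*sqrt(5) (w = 4 - sqrt(60044 + 71176) = 4 - sqrt(131220) = 4 - 162*sqrt(5) ≈ -358.24)
w - (K(55*(-5*(-3) - 4)) + 77619) = (4 - 162*sqrt(5)) - (171 + 77619) = (4 - 162*sqrt(5)) - 1*77790 = (4 - 162*sqrt(5)) - 77790 = -77786 - 162*sqrt(5)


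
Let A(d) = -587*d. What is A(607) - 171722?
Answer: -528031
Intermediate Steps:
A(607) - 171722 = -587*607 - 171722 = -356309 - 171722 = -528031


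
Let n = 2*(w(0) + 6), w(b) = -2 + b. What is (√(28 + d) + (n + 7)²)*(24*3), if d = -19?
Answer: 16416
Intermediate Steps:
n = 8 (n = 2*((-2 + 0) + 6) = 2*(-2 + 6) = 2*4 = 8)
(√(28 + d) + (n + 7)²)*(24*3) = (√(28 - 19) + (8 + 7)²)*(24*3) = (√9 + 15²)*72 = (3 + 225)*72 = 228*72 = 16416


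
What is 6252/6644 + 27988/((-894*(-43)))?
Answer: 53286457/31926081 ≈ 1.6691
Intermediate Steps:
6252/6644 + 27988/((-894*(-43))) = 6252*(1/6644) + 27988/38442 = 1563/1661 + 27988*(1/38442) = 1563/1661 + 13994/19221 = 53286457/31926081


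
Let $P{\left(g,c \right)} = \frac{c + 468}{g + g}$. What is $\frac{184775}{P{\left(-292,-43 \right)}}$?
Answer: $- \frac{4316344}{17} \approx -2.539 \cdot 10^{5}$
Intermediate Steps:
$P{\left(g,c \right)} = \frac{468 + c}{2 g}$
$\frac{184775}{P{\left(-292,-43 \right)}} = \frac{184775}{\frac{1}{2} \frac{1}{-292} \left(468 - 43\right)} = \frac{184775}{\frac{1}{2} \left(- \frac{1}{292}\right) 425} = \frac{184775}{- \frac{425}{584}} = 184775 \left(- \frac{584}{425}\right) = - \frac{4316344}{17}$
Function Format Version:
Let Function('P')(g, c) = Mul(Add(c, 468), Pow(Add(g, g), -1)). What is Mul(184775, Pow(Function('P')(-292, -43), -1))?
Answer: Rational(-4316344, 17) ≈ -2.5390e+5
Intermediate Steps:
Function('P')(g, c) = Mul(Rational(1, 2), Pow(g, -1), Add(468, c)) (Function('P')(g, c) = Mul(Add(468, c), Pow(Mul(2, g), -1)) = Mul(Add(468, c), Mul(Rational(1, 2), Pow(g, -1))) = Mul(Rational(1, 2), Pow(g, -1), Add(468, c)))
Mul(184775, Pow(Function('P')(-292, -43), -1)) = Mul(184775, Pow(Mul(Rational(1, 2), Pow(-292, -1), Add(468, -43)), -1)) = Mul(184775, Pow(Mul(Rational(1, 2), Rational(-1, 292), 425), -1)) = Mul(184775, Pow(Rational(-425, 584), -1)) = Mul(184775, Rational(-584, 425)) = Rational(-4316344, 17)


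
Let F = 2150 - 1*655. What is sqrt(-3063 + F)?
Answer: 28*I*sqrt(2) ≈ 39.598*I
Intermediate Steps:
F = 1495 (F = 2150 - 655 = 1495)
sqrt(-3063 + F) = sqrt(-3063 + 1495) = sqrt(-1568) = 28*I*sqrt(2)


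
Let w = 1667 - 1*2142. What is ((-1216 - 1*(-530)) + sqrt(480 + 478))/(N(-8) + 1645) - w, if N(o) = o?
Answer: 776889/1637 + sqrt(958)/1637 ≈ 474.60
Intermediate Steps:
w = -475 (w = 1667 - 2142 = -475)
((-1216 - 1*(-530)) + sqrt(480 + 478))/(N(-8) + 1645) - w = ((-1216 - 1*(-530)) + sqrt(480 + 478))/(-8 + 1645) - 1*(-475) = ((-1216 + 530) + sqrt(958))/1637 + 475 = (-686 + sqrt(958))*(1/1637) + 475 = (-686/1637 + sqrt(958)/1637) + 475 = 776889/1637 + sqrt(958)/1637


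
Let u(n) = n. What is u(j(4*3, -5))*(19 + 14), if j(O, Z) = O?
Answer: 396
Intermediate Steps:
u(j(4*3, -5))*(19 + 14) = (4*3)*(19 + 14) = 12*33 = 396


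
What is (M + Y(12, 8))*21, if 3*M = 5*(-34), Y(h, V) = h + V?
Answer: -770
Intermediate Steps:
Y(h, V) = V + h
M = -170/3 (M = (5*(-34))/3 = (⅓)*(-170) = -170/3 ≈ -56.667)
(M + Y(12, 8))*21 = (-170/3 + (8 + 12))*21 = (-170/3 + 20)*21 = -110/3*21 = -770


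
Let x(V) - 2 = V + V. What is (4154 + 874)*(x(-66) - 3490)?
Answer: -18201360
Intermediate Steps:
x(V) = 2 + 2*V (x(V) = 2 + (V + V) = 2 + 2*V)
(4154 + 874)*(x(-66) - 3490) = (4154 + 874)*((2 + 2*(-66)) - 3490) = 5028*((2 - 132) - 3490) = 5028*(-130 - 3490) = 5028*(-3620) = -18201360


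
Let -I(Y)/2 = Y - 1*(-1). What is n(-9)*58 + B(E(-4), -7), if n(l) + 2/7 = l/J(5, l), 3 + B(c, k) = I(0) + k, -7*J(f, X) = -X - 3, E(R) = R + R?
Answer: 4063/7 ≈ 580.43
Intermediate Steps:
E(R) = 2*R
I(Y) = -2 - 2*Y (I(Y) = -2*(Y - 1*(-1)) = -2*(Y + 1) = -2*(1 + Y) = -2 - 2*Y)
J(f, X) = 3/7 + X/7 (J(f, X) = -(-X - 3)/7 = -(-3 - X)/7 = 3/7 + X/7)
B(c, k) = -5 + k (B(c, k) = -3 + ((-2 - 2*0) + k) = -3 + ((-2 + 0) + k) = -3 + (-2 + k) = -5 + k)
n(l) = -2/7 + l/(3/7 + l/7)
n(-9)*58 + B(E(-4), -7) = ((-6 + 47*(-9))/(7*(3 - 9)))*58 + (-5 - 7) = ((1/7)*(-6 - 423)/(-6))*58 - 12 = ((1/7)*(-1/6)*(-429))*58 - 12 = (143/14)*58 - 12 = 4147/7 - 12 = 4063/7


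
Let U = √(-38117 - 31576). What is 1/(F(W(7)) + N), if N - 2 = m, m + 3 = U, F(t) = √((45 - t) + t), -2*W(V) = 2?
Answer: 1/(-1 + 3*√5 + I*√69693) ≈ 8.1867e-5 - 0.0037862*I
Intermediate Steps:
W(V) = -1 (W(V) = -½*2 = -1)
U = I*√69693 (U = √(-69693) = I*√69693 ≈ 263.99*I)
F(t) = 3*√5 (F(t) = √45 = 3*√5)
m = -3 + I*√69693 ≈ -3.0 + 263.99*I
N = -1 + I*√69693 (N = 2 + (-3 + I*√69693) = -1 + I*√69693 ≈ -1.0 + 263.99*I)
1/(F(W(7)) + N) = 1/(3*√5 + (-1 + I*√69693)) = 1/(-1 + 3*√5 + I*√69693)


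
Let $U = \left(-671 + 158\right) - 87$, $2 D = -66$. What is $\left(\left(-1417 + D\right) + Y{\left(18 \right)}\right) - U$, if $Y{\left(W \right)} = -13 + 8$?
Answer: $-855$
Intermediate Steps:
$D = -33$ ($D = \frac{1}{2} \left(-66\right) = -33$)
$U = -600$ ($U = -513 - 87 = -600$)
$Y{\left(W \right)} = -5$
$\left(\left(-1417 + D\right) + Y{\left(18 \right)}\right) - U = \left(\left(-1417 - 33\right) - 5\right) - -600 = \left(-1450 - 5\right) + 600 = -1455 + 600 = -855$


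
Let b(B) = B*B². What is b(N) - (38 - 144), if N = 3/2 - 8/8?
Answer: 849/8 ≈ 106.13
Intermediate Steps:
N = ½ (N = 3*(½) - 8*⅛ = 3/2 - 1 = ½ ≈ 0.50000)
b(B) = B³
b(N) - (38 - 144) = (½)³ - (38 - 144) = ⅛ - 1*(-106) = ⅛ + 106 = 849/8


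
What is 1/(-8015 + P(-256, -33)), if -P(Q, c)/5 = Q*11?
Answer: 1/6065 ≈ 0.00016488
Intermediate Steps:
P(Q, c) = -55*Q (P(Q, c) = -5*Q*11 = -55*Q)
1/(-8015 + P(-256, -33)) = 1/(-8015 - 55*(-256)) = 1/(-8015 + 14080) = 1/6065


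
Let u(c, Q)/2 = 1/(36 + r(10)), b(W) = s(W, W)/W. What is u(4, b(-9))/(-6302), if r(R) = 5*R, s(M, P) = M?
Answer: -1/270986 ≈ -3.6902e-6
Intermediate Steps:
b(W) = 1 (b(W) = W/W = 1)
u(c, Q) = 1/43 (u(c, Q) = 2/(36 + 5*10) = 2/(36 + 50) = 2/86 = 2*(1/86) = 1/43)
u(4, b(-9))/(-6302) = (1/43)/(-6302) = (1/43)*(-1/6302) = -1/270986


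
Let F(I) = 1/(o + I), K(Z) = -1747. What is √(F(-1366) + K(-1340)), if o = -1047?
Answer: 2*I*√2543007614/2413 ≈ 41.797*I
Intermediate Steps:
F(I) = 1/(-1047 + I)
√(F(-1366) + K(-1340)) = √(1/(-1047 - 1366) - 1747) = √(1/(-2413) - 1747) = √(-1/2413 - 1747) = √(-4215512/2413) = 2*I*√2543007614/2413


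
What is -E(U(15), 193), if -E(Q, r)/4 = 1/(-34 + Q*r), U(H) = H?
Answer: 4/2861 ≈ 0.0013981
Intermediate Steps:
E(Q, r) = -4/(-34 + Q*r)
-E(U(15), 193) = -(-4)/(-34 + 15*193) = -(-4)/(-34 + 2895) = -(-4)/2861 = -1*(-4/2861) = 4/2861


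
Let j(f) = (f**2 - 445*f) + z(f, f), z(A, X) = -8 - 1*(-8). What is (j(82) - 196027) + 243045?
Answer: 17252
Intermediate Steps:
z(A, X) = 0 (z(A, X) = -8 + 8 = 0)
j(f) = f**2 - 445*f (j(f) = (f**2 - 445*f) + 0 = f**2 - 445*f)
(j(82) - 196027) + 243045 = (82*(-445 + 82) - 196027) + 243045 = (82*(-363) - 196027) + 243045 = (-29766 - 196027) + 243045 = -225793 + 243045 = 17252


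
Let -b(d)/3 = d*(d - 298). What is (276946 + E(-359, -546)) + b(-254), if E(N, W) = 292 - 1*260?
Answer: -143646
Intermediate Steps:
b(d) = -3*d*(-298 + d) (b(d) = -3*d*(d - 298) = -3*d*(-298 + d))
E(N, W) = 32 (E(N, W) = 292 - 260 = 32)
(276946 + E(-359, -546)) + b(-254) = (276946 + 32) + 3*(-254)*(298 - 1*(-254)) = 276978 + 3*(-254)*(298 + 254) = 276978 + 3*(-254)*552 = 276978 - 420624 = -143646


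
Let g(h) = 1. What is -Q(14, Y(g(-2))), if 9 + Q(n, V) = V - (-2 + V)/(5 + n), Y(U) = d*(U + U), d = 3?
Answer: 61/19 ≈ 3.2105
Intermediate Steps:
Y(U) = 6*U (Y(U) = 3*(U + U) = 3*(2*U) = 6*U)
Q(n, V) = -9 + V - (-2 + V)/(5 + n) (Q(n, V) = -9 + (V - (-2 + V)/(5 + n)) = -9 + V - (-2 + V)/(5 + n))
-Q(14, Y(g(-2))) = -(-43 - 9*14 + 4*(6*1) + (6*1)*14)/(5 + 14) = -(-43 - 126 + 4*6 + 6*14)/19 = -(-43 - 126 + 24 + 84)/19 = -(-61)/19 = -1*(-61/19) = 61/19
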